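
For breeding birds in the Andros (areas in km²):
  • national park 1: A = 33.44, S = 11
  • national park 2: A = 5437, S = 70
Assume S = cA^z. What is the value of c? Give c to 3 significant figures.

3.07

z = ln(S₂/S₁) / ln(A₂/A₁) = ln(70/11) / ln(5437/33.44) = 1.8506 / 5.0912 = 0.3635
c = S₁ / A₁^z = 11 / 33.44^0.3635 = 11 / 3.581 = 3.071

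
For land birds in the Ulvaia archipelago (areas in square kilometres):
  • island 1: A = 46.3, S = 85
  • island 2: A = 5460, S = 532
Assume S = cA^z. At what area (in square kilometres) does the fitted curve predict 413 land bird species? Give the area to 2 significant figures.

z = ln(532/85) / ln(5460/46.3) = 1.8340 / 4.7701 = 0.3845
c = 85 / 46.3^0.3845 = 85 / 4.369 = 19.46
A = (413/19.46)^(1/0.3845) ⇒ ln A = ln(21.23)/0.3845 = 7.9467
A = e^7.9467 ≈ 2826 square kilometres

2800 square kilometres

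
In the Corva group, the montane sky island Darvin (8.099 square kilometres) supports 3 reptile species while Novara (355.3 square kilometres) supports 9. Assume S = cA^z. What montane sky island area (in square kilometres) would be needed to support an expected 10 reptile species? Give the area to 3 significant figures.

z = ln(9/3) / ln(355.3/8.099) = 1.0986 / 3.7812 = 0.2905
c = 3 / 8.099^0.2905 = 3 / 1.836 = 1.634
A = (10/1.634)^(1/0.2905) ⇒ ln A = ln(6.121)/0.2905 = 6.2356
A = e^6.2356 ≈ 510.6 square kilometres

511 square kilometres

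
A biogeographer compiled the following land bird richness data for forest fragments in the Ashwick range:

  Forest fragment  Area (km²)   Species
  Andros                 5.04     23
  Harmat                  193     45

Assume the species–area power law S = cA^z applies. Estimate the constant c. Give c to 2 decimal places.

17.08

z = ln(S₂/S₁) / ln(A₂/A₁) = ln(45/23) / ln(193/5.04) = 0.6712 / 3.6453 = 0.1841
c = S₁ / A₁^z = 23 / 5.04^0.1841 = 23 / 1.347 = 17.08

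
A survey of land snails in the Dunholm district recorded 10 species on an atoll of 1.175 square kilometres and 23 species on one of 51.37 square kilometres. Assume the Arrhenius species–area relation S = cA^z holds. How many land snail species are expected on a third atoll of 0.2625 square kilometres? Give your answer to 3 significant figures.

7.19

z = ln(23/10) / ln(51.37/1.175) = 0.8329 / 3.7778 = 0.2205
c = 10 / 1.175^0.2205 = 10 / 1.036 = 9.651
S₃ = 9.651 × 0.2625^0.2205 = 9.651 × 0.7446 ≈ 7.186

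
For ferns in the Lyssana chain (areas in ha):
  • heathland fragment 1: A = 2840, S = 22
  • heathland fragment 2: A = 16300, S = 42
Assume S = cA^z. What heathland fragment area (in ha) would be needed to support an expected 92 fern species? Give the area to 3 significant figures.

136000 ha

z = ln(42/22) / ln(16300/2840) = 0.6466 / 1.7474 = 0.3701
c = 22 / 2840^0.3701 = 22 / 18.96 = 1.16
A = (92/1.16)^(1/0.3701) ⇒ ln A = ln(79.3)/0.3701 = 11.8178
A = e^11.8178 ≈ 135648 ha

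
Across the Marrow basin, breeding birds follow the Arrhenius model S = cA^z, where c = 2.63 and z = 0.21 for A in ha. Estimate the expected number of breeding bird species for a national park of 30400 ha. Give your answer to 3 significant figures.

S = 2.63 × 30400^0.21
ln S = ln 2.63 + 0.21 × ln 30400 = 0.9670 + 0.21 × 10.3222 = 3.1346
S = e^3.1346 ≈ 22.98

23.0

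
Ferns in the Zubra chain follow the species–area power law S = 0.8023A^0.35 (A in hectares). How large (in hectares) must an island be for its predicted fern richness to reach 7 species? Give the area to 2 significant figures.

7 = 0.8023 × A^0.35  ⇒  A^0.35 = 7/0.8023 = 8.725
ln A = ln(8.725) / 0.35 = 2.1662 / 0.35 = 6.1891
A = e^6.1891 ≈ 487.4 hectares

490 hectares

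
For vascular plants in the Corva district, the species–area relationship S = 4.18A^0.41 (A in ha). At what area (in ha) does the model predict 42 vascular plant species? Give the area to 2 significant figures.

42 = 4.18 × A^0.41  ⇒  A^0.41 = 42/4.18 = 10.05
ln A = ln(10.05) / 0.41 = 2.3074 / 0.41 = 5.6277
A = e^5.6277 ≈ 278 ha

280 ha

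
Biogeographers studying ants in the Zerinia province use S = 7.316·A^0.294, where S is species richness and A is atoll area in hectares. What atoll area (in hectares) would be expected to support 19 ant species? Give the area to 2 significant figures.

19 = 7.316 × A^0.294  ⇒  A^0.294 = 19/7.316 = 2.597
ln A = ln(2.597) / 0.294 = 0.9544 / 0.294 = 3.2462
A = e^3.2462 ≈ 25.69 hectares

26 hectares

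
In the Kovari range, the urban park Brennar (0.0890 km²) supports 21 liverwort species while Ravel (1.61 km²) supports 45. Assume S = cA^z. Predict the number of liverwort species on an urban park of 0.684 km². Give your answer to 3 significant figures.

z = ln(45/21) / ln(1.61/0.089) = 0.7621 / 2.8954 = 0.2632
c = 21 / 0.089^0.2632 = 21 / 0.529 = 39.7
S₃ = 39.7 × 0.684^0.2632 = 39.7 × 0.9049 ≈ 35.92

35.9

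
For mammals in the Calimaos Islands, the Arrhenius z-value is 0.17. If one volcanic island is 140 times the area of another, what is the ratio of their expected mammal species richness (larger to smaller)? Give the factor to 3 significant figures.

S₂/S₁ = (A₂/A₁)^z = 140^0.17
ln(S₂/S₁) = 0.17 × ln 140 = 0.17 × 4.9416 = 0.8401
S₂/S₁ = e^0.8401 ≈ 2.317

2.32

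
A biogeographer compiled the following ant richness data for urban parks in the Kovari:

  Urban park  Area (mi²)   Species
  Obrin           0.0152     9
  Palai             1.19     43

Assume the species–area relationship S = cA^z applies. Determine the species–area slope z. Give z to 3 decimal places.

0.359

Taking logs: ln S = ln c + z ln A, so z = (ln S₂ − ln S₁)/(ln A₂ − ln A₁).
z = ln(43/9) / ln(1.19/0.0152) = ln(4.778) / ln(78.29) = 1.5640 / 4.3604 = 0.3587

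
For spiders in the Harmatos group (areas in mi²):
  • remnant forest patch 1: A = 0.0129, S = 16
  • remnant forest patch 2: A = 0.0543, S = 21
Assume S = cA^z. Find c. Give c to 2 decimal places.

z = ln(S₂/S₁) / ln(A₂/A₁) = ln(21/16) / ln(0.0543/0.0129) = 0.2719 / 1.4373 = 0.1892
c = S₁ / A₁^z = 16 / 0.0129^0.1892 = 16 / 0.4391 = 36.44

36.44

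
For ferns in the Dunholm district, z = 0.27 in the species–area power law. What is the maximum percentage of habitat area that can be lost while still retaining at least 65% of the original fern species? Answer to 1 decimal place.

79.7%

Need (A_new/A_old)^0.27 = 0.65, so A_new/A_old = 0.65^(1/0.27) = 0.65^3.704
ln(A_new/A_old) = ln 0.65 / 0.27 = -0.4308 / 0.27 = -1.5955
A_new/A_old = e^-1.5955 ≈ 0.2028
Fraction that can be lost = 1 − 0.2028 = 0.7972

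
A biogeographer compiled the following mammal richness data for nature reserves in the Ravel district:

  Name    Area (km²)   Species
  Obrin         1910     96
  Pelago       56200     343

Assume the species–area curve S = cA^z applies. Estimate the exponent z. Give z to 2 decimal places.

Taking logs: ln S = ln c + z ln A, so z = (ln S₂ − ln S₁)/(ln A₂ − ln A₁).
z = ln(343/96) / ln(56200/1910) = ln(3.573) / ln(29.42) = 1.2734 / 3.3818 = 0.3765

0.38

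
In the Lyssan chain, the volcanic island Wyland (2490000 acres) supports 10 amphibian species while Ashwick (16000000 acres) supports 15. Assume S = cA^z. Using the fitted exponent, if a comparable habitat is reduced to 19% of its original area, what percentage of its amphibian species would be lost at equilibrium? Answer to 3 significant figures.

z = ln(15/10) / ln(16000000/2490000) = 0.4055 / 1.8603 = 0.2180
S_new/S_old = (A_new/A_old)^z = 0.19^0.2180 = exp(0.2180 × -1.6607) = 0.6963
Fraction lost = 1 − 0.6963 = 0.3037

30.4%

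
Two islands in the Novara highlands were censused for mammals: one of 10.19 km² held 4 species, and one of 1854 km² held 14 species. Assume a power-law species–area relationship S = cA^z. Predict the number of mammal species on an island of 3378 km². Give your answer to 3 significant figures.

16.2

z = ln(14/4) / ln(1854/10.19) = 1.2528 / 5.2037 = 0.2407
c = 4 / 10.19^0.2407 = 4 / 1.749 = 2.287
S₃ = 2.287 × 3378^0.2407 = 2.287 × 7.071 ≈ 16.18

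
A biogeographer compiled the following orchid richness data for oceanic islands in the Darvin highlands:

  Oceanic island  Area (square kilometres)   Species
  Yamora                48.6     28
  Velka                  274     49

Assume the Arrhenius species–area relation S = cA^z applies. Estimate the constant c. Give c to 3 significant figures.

7.97

z = ln(S₂/S₁) / ln(A₂/A₁) = ln(49/28) / ln(274/48.6) = 0.5596 / 1.7295 = 0.3236
c = S₁ / A₁^z = 28 / 48.6^0.3236 = 28 / 3.514 = 7.969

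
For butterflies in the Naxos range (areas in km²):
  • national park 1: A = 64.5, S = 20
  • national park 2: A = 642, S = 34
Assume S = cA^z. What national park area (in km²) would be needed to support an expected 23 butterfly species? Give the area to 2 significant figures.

z = ln(34/20) / ln(642/64.5) = 0.5306 / 2.2979 = 0.2309
c = 20 / 64.5^0.2309 = 20 / 2.617 = 7.641
A = (23/7.641)^(1/0.2309) ⇒ ln A = ln(3.01)/0.2309 = 4.7719
A = e^4.7719 ≈ 118.1 km²

120 km²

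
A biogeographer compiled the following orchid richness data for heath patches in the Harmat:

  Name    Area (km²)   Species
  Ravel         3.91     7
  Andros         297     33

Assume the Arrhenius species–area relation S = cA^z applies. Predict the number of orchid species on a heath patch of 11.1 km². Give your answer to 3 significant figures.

10.2

z = ln(33/7) / ln(297/3.91) = 1.5506 / 4.3302 = 0.3581
c = 7 / 3.91^0.3581 = 7 / 1.629 = 4.296
S₃ = 4.296 × 11.1^0.3581 = 4.296 × 2.368 ≈ 10.17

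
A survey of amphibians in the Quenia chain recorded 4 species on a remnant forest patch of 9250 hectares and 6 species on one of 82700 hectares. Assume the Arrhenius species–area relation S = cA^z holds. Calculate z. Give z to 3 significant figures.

Taking logs: ln S = ln c + z ln A, so z = (ln S₂ − ln S₁)/(ln A₂ − ln A₁).
z = ln(6/4) / ln(82700/9250) = ln(1.5) / ln(8.941) = 0.4055 / 2.1906 = 0.1851

0.185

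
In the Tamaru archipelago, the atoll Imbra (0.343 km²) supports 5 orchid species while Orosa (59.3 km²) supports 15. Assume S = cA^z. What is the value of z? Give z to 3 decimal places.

0.213

Taking logs: ln S = ln c + z ln A, so z = (ln S₂ − ln S₁)/(ln A₂ − ln A₁).
z = ln(15/5) / ln(59.3/0.343) = ln(3) / ln(172.9) = 1.0986 / 5.1526 = 0.2132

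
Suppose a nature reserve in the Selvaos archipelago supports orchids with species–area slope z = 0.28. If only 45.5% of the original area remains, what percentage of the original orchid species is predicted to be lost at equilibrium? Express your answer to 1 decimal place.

19.8%

S_new/S_old = (A_new/A_old)^z = 0.455^0.28
= exp(0.28 × ln 0.455) = exp(0.28 × -0.7875) = exp(-0.2205) ≈ 0.8021
Fraction lost = 1 − 0.8021 = 0.1979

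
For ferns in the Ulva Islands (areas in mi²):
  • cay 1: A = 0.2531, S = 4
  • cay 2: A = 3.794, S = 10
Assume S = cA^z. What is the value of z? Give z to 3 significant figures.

Taking logs: ln S = ln c + z ln A, so z = (ln S₂ − ln S₁)/(ln A₂ − ln A₁).
z = ln(10/4) / ln(3.794/0.2531) = ln(2.5) / ln(14.99) = 0.9163 / 2.7074 = 0.3384

0.338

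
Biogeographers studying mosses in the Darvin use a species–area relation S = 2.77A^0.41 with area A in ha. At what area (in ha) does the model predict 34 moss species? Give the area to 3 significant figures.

34 = 2.77 × A^0.41  ⇒  A^0.41 = 34/2.77 = 12.27
ln A = ln(12.27) / 0.41 = 2.5075 / 0.41 = 6.1159
A = e^6.1159 ≈ 453 ha

453 ha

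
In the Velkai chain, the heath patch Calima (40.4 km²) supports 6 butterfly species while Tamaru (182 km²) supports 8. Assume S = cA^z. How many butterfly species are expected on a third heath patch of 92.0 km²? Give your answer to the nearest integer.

7

z = ln(8/6) / ln(182/40.4) = 0.2877 / 1.5052 = 0.1911
c = 6 / 40.4^0.1911 = 6 / 2.028 = 2.959
S₃ = 2.959 × 92^0.1911 = 2.959 × 2.373 ≈ 7.022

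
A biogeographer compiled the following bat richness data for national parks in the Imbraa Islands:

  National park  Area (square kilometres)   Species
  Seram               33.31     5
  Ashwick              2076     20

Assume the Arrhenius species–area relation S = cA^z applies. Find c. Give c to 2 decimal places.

1.54

z = ln(S₂/S₁) / ln(A₂/A₁) = ln(20/5) / ln(2076/33.31) = 1.3863 / 4.1323 = 0.3355
c = S₁ / A₁^z = 5 / 33.31^0.3355 = 5 / 3.242 = 1.542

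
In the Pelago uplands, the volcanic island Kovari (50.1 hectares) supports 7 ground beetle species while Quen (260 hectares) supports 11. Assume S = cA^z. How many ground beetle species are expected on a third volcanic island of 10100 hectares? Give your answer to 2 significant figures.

z = ln(11/7) / ln(260/50.1) = 0.4520 / 1.6467 = 0.2745
c = 7 / 50.1^0.2745 = 7 / 2.928 = 2.391
S₃ = 2.391 × 10100^0.2745 = 2.391 × 12.56 ≈ 30.04

30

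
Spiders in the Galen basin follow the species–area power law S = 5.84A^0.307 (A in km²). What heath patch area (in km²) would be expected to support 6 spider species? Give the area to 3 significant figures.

1.09 km²

6 = 5.84 × A^0.307  ⇒  A^0.307 = 6/5.84 = 1.027
ln A = ln(1.027) / 0.307 = 0.0270 / 0.307 = 0.0880
A = e^0.0880 ≈ 1.092 km²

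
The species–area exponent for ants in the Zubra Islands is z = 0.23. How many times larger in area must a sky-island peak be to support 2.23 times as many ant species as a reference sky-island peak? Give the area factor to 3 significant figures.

32.7

(A₂/A₁)^0.23 = 2.23, so A₂/A₁ = 2.23^(1/0.23) = 2.23^4.348
ln(A₂/A₁) = ln 2.23 / 0.23 = 0.8020 / 0.23 = 3.4870
A₂/A₁ = e^3.4870 ≈ 32.69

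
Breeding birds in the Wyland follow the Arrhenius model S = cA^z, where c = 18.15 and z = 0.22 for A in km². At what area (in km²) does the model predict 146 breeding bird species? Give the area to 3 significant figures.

146 = 18.15 × A^0.22  ⇒  A^0.22 = 146/18.15 = 8.044
ln A = ln(8.044) / 0.22 = 2.0849 / 0.22 = 9.4770
A = e^9.4770 ≈ 13056 km²

13100 km²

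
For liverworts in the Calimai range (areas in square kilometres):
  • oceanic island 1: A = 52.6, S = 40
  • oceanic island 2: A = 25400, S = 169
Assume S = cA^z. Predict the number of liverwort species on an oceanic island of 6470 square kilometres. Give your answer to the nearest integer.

z = ln(169/40) / ln(25400/52.6) = 1.4410 / 6.1798 = 0.2332
c = 40 / 52.6^0.2332 = 40 / 2.519 = 15.88
S₃ = 15.88 × 6470^0.2332 = 15.88 × 7.738 ≈ 122.9

123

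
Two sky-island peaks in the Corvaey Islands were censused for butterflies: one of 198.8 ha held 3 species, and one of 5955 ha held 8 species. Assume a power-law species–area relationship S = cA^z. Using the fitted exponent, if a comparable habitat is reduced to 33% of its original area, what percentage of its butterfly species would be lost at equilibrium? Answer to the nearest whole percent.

z = ln(8/3) / ln(5955/198.8) = 0.9808 / 3.3997 = 0.2885
S_new/S_old = (A_new/A_old)^z = 0.33^0.2885 = exp(0.2885 × -1.1087) = 0.7263
Fraction lost = 1 − 0.7263 = 0.2737

27%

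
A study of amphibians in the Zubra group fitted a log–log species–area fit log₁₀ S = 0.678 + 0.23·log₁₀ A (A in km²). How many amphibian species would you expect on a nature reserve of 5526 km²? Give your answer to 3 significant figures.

34.6

S = 4.764 × 5526^0.23
ln S = ln 4.764 + 0.23 × ln 5526 = 1.5612 + 0.23 × 8.6172 = 3.5431
S = e^3.5431 ≈ 34.57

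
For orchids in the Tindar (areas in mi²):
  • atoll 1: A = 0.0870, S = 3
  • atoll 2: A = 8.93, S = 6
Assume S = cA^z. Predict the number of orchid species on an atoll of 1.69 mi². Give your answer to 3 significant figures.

4.68

z = ln(6/3) / ln(8.93/0.087) = 0.6931 / 4.6313 = 0.1497
c = 3 / 0.087^0.1497 = 3 / 0.6939 = 4.324
S₃ = 4.324 × 1.69^0.1497 = 4.324 × 1.082 ≈ 4.677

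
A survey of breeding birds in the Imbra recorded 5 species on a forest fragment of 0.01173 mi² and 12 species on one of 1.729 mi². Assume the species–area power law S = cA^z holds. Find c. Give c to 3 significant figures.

10.9

z = ln(S₂/S₁) / ln(A₂/A₁) = ln(12/5) / ln(1.729/0.01173) = 0.8755 / 4.9931 = 0.1753
c = S₁ / A₁^z = 5 / 0.01173^0.1753 = 5 / 0.4587 = 10.9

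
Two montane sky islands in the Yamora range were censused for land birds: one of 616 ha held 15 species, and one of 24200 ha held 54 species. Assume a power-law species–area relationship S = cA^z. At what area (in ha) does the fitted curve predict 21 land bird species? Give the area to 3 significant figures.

z = ln(54/15) / ln(24200/616) = 1.2809 / 3.6709 = 0.3489
c = 15 / 616^0.3489 = 15 / 9.406 = 1.595
A = (21/1.595)^(1/0.3489) ⇒ ln A = ln(13.17)/0.3489 = 7.3875
A = e^7.3875 ≈ 1616 ha

1620 ha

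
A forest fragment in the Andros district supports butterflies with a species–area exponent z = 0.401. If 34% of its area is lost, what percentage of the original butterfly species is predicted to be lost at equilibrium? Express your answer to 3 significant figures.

15.3%

S_new/S_old = (A_new/A_old)^z = 0.66^0.401
= exp(0.401 × ln 0.66) = exp(0.401 × -0.4155) = exp(-0.1666) ≈ 0.8465
Fraction lost = 1 − 0.8465 = 0.1535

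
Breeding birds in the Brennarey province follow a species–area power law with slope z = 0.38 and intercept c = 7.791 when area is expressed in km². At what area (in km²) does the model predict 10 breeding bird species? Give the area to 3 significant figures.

10 = 7.791 × A^0.38  ⇒  A^0.38 = 10/7.791 = 1.284
ln A = ln(1.284) / 0.38 = 0.2496 / 0.38 = 0.6569
A = e^0.6569 ≈ 1.929 km²

1.93 km²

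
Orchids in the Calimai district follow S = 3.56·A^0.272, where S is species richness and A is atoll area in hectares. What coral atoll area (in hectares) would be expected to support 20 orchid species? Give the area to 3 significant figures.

20 = 3.56 × A^0.272  ⇒  A^0.272 = 20/3.56 = 5.618
ln A = ln(5.618) / 0.272 = 1.7260 / 0.272 = 6.3455
A = e^6.3455 ≈ 569.9 hectares

570 hectares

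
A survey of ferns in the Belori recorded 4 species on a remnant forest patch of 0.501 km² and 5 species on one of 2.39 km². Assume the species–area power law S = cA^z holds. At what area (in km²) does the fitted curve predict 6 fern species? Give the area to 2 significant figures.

z = ln(5/4) / ln(2.39/0.501) = 0.2231 / 1.5624 = 0.1428
c = 4 / 0.501^0.1428 = 4 / 0.906 = 4.415
A = (6/4.415)^(1/0.1428) ⇒ ln A = ln(1.359)/0.1428 = 2.1479
A = e^2.1479 ≈ 8.567 km²

8.6 km²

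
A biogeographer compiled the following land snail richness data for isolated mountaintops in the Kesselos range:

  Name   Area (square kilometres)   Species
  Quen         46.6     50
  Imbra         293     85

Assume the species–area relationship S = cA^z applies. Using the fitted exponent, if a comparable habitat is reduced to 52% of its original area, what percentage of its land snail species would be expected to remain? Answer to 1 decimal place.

z = ln(85/50) / ln(293/46.6) = 0.5306 / 1.8386 = 0.2886
S_new/S_old = (A_new/A_old)^z = 0.52^0.2886 = exp(0.2886 × -0.6539) = 0.828

82.8%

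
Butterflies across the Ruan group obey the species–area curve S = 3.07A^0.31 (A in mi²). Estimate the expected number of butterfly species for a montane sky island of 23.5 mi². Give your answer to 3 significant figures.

8.17

S = 3.07 × 23.5^0.31
ln S = ln 3.07 + 0.31 × ln 23.5 = 1.1217 + 0.31 × 3.1570 = 2.1003
S = e^2.1003 ≈ 8.169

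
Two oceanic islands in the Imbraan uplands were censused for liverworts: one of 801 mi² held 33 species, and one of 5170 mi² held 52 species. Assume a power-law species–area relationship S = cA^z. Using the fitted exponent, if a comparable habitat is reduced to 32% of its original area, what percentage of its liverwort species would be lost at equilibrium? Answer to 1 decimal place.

24.3%

z = ln(52/33) / ln(5170/801) = 0.4547 / 1.8648 = 0.2439
S_new/S_old = (A_new/A_old)^z = 0.32^0.2439 = exp(0.2439 × -1.1394) = 0.7574
Fraction lost = 1 − 0.7574 = 0.2426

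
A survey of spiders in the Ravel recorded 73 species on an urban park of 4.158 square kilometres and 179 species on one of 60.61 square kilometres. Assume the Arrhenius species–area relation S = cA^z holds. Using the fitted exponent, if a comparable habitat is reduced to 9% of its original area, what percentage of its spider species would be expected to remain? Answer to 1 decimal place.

z = ln(179/73) / ln(60.61/4.158) = 0.8969 / 2.6794 = 0.3347
S_new/S_old = (A_new/A_old)^z = 0.09^0.3347 = exp(0.3347 × -2.4079) = 0.4466

44.7%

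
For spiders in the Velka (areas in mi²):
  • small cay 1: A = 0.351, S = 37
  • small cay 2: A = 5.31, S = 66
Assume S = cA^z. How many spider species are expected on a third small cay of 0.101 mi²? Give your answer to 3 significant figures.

z = ln(66/37) / ln(5.31/0.351) = 0.5787 / 2.7166 = 0.2130
c = 37 / 0.351^0.2130 = 37 / 0.8001 = 46.25
S₃ = 46.25 × 0.101^0.2130 = 46.25 × 0.6136 ≈ 28.38

28.4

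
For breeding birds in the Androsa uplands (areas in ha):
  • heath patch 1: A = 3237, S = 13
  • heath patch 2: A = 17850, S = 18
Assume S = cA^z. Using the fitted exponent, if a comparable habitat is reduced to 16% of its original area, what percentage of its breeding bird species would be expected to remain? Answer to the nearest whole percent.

z = ln(18/13) / ln(17850/3237) = 0.3254 / 1.7074 = 0.1906
S_new/S_old = (A_new/A_old)^z = 0.16^0.1906 = exp(0.1906 × -1.8326) = 0.7052

71%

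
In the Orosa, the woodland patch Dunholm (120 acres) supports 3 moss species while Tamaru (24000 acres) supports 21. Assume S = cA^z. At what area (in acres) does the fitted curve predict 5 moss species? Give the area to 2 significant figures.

z = ln(21/3) / ln(24000/120) = 1.9459 / 5.2983 = 0.3673
c = 3 / 120^0.3673 = 3 / 5.803 = 0.517
A = (5/0.517)^(1/0.3673) ⇒ ln A = ln(9.671)/0.3673 = 6.1784
A = e^6.1784 ≈ 482.2 acres

480 acres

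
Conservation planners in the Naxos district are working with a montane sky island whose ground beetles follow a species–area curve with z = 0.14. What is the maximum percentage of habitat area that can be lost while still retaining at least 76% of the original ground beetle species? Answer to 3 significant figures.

Need (A_new/A_old)^0.14 = 0.76, so A_new/A_old = 0.76^(1/0.14) = 0.76^7.143
ln(A_new/A_old) = ln 0.76 / 0.14 = -0.2744 / 0.14 = -1.9603
A_new/A_old = e^-1.9603 ≈ 0.1408
Fraction that can be lost = 1 − 0.1408 = 0.8592

85.9%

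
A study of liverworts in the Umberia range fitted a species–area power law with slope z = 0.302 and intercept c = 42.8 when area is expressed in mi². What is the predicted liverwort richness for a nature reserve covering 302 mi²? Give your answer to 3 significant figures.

S = 42.8 × 302^0.302 = 42.8 × 5.61 ≈ 240.1

240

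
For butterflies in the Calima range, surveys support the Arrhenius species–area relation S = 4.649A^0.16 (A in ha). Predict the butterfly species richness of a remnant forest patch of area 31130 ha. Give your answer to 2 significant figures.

S = 4.649 × 31130^0.16
ln S = ln 4.649 + 0.16 × ln 31130 = 1.5367 + 0.16 × 10.3459 = 3.1920
S = e^3.1920 ≈ 24.34

24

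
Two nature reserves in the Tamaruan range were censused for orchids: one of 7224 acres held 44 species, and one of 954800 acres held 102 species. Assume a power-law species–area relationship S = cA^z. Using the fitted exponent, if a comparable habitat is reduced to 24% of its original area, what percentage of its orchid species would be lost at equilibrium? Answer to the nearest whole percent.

22%

z = ln(102/44) / ln(954800/7224) = 0.8408 / 4.8841 = 0.1721
S_new/S_old = (A_new/A_old)^z = 0.24^0.1721 = exp(0.1721 × -1.4271) = 0.7822
Fraction lost = 1 − 0.7822 = 0.2178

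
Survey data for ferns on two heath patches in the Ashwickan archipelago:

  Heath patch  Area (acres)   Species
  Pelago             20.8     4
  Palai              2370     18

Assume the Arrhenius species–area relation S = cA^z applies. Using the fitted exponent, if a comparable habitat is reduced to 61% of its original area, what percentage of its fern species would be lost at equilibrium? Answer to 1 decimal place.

14.5%

z = ln(18/4) / ln(2370/20.8) = 1.5041 / 4.7357 = 0.3176
S_new/S_old = (A_new/A_old)^z = 0.61^0.3176 = exp(0.3176 × -0.4943) = 0.8547
Fraction lost = 1 − 0.8547 = 0.1453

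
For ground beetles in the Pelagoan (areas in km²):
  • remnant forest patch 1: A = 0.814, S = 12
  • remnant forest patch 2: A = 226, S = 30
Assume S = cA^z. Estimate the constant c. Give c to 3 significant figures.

12.4

z = ln(S₂/S₁) / ln(A₂/A₁) = ln(30/12) / ln(226/0.814) = 0.9163 / 5.6263 = 0.1629
c = S₁ / A₁^z = 12 / 0.814^0.1629 = 12 / 0.967 = 12.41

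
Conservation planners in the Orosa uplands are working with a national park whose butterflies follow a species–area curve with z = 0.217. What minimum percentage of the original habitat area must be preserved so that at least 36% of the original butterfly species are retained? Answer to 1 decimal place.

0.9%

Need (A_new/A_old)^0.217 = 0.36, so A_new/A_old = 0.36^(1/0.217) = 0.36^4.608
ln(A_new/A_old) = ln 0.36 / 0.217 = -1.0217 / 0.217 = -4.7081
A_new/A_old = e^-4.7081 ≈ 0.009022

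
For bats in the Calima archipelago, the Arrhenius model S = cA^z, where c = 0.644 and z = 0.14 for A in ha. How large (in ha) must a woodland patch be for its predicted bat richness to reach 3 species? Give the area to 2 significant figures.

3 = 0.644 × A^0.14  ⇒  A^0.14 = 3/0.644 = 4.658
ln A = ln(4.658) / 0.14 = 1.5387 / 0.14 = 10.9905
A = e^10.9905 ≈ 59308 ha

59000 ha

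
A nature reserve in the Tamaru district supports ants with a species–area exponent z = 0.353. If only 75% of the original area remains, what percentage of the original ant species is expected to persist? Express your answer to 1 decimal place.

90.3%

S_new/S_old = (A_new/A_old)^z = 0.75^0.353
= exp(0.353 × ln 0.75) = exp(0.353 × -0.2877) = exp(-0.1016) ≈ 0.9034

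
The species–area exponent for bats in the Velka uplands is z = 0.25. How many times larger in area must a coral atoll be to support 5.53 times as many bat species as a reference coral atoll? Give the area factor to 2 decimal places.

(A₂/A₁)^0.25 = 5.53, so A₂/A₁ = 5.53^(1/0.25) = 5.53^4
ln(A₂/A₁) = ln 5.53 / 0.25 = 1.7102 / 0.25 = 6.8408
A₂/A₁ = e^6.8408 ≈ 935.2

935.19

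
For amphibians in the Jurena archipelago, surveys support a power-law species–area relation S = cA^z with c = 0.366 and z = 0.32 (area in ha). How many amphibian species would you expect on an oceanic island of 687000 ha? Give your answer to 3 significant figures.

S = 0.366 × 687000^0.32
ln S = ln 0.366 + 0.32 × ln 687000 = -1.0051 + 0.32 × 13.4401 = 3.2957
S = e^3.2957 ≈ 27

27.0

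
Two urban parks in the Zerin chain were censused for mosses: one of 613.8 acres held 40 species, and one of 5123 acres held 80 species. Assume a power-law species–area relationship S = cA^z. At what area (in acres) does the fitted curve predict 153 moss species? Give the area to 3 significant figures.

z = ln(80/40) / ln(5123/613.8) = 0.6931 / 2.1218 = 0.3267
c = 40 / 613.8^0.3267 = 40 / 8.143 = 4.912
A = (153/4.912)^(1/0.3267) ⇒ ln A = ln(31.15)/0.3267 = 10.5264
A = e^10.5264 ≈ 37286 acres

37300 acres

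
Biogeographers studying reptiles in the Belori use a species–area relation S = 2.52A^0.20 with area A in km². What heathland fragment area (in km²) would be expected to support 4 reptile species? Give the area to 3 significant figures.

4 = 2.52 × A^0.2  ⇒  A^0.2 = 4/2.52 = 1.587
ln A = ln(1.587) / 0.2 = 0.4620 / 0.2 = 2.3102
A = e^2.3102 ≈ 10.08 km²

10.1 km²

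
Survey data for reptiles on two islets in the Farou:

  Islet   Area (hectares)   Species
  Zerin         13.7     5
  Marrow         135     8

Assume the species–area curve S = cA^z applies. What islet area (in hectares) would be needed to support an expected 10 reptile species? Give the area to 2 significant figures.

400 hectares

z = ln(8/5) / ln(135/13.7) = 0.4700 / 2.2879 = 0.2054
c = 5 / 13.7^0.2054 = 5 / 1.712 = 2.92
A = (10/2.92)^(1/0.2054) ⇒ ln A = ln(3.424)/0.2054 = 5.9915
A = e^5.9915 ≈ 400 hectares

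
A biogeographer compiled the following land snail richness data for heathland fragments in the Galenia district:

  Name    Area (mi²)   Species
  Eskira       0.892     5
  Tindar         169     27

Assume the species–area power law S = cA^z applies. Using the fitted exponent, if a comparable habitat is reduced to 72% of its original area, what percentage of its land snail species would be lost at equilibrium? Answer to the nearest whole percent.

10%

z = ln(27/5) / ln(169/0.892) = 1.6864 / 5.2442 = 0.3216
S_new/S_old = (A_new/A_old)^z = 0.72^0.3216 = exp(0.3216 × -0.3285) = 0.8997
Fraction lost = 1 − 0.8997 = 0.1003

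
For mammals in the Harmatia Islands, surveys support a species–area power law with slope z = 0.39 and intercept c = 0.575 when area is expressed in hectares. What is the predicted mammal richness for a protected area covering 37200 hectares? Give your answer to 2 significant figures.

35

S = 0.575 × 37200^0.39
ln S = ln 0.575 + 0.39 × ln 37200 = -0.5534 + 0.39 × 10.5241 = 3.5510
S = e^3.5510 ≈ 34.85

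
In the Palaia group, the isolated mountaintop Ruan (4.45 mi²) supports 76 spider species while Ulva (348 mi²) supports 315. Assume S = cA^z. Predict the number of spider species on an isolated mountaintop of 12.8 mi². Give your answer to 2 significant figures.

110

z = ln(315/76) / ln(348/4.45) = 1.4218 / 4.3593 = 0.3262
c = 76 / 4.45^0.3262 = 76 / 1.627 = 46.7
S₃ = 46.7 × 12.8^0.3262 = 46.7 × 2.297 ≈ 107.3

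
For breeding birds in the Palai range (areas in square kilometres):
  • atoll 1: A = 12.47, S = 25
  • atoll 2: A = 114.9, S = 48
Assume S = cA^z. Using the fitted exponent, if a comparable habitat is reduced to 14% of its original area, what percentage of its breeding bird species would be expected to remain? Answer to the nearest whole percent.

z = ln(48/25) / ln(114.9/12.47) = 0.6523 / 2.2207 = 0.2937
S_new/S_old = (A_new/A_old)^z = 0.14^0.2937 = exp(0.2937 × -1.9661) = 0.5613

56%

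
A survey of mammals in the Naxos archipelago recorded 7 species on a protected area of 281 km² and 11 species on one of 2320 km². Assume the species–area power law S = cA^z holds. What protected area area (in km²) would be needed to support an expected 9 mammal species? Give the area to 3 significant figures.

909 km²

z = ln(11/7) / ln(2320/281) = 0.4520 / 2.1110 = 0.2141
c = 7 / 281^0.2141 = 7 / 3.344 = 2.093
A = (9/2.093)^(1/0.2141) ⇒ ln A = ln(4.3)/0.2141 = 6.8121
A = e^6.8121 ≈ 908.8 km²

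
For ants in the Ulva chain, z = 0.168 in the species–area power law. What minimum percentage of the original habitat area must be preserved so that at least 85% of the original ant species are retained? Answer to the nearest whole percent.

Need (A_new/A_old)^0.168 = 0.85, so A_new/A_old = 0.85^(1/0.168) = 0.85^5.952
ln(A_new/A_old) = ln 0.85 / 0.168 = -0.1625 / 0.168 = -0.9674
A_new/A_old = e^-0.9674 ≈ 0.3801

38%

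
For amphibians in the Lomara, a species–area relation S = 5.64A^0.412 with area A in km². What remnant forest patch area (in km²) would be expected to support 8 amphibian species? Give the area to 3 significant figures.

8 = 5.64 × A^0.412  ⇒  A^0.412 = 8/5.64 = 1.418
ln A = ln(1.418) / 0.412 = 0.3496 / 0.412 = 0.8484
A = e^0.8484 ≈ 2.336 km²

2.34 km²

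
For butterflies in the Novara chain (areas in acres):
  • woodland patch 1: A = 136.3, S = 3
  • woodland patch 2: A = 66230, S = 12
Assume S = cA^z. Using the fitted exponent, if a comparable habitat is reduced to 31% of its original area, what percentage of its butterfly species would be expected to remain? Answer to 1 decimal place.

76.9%

z = ln(12/3) / ln(66230/136.3) = 1.3863 / 6.1860 = 0.2241
S_new/S_old = (A_new/A_old)^z = 0.31^0.2241 = exp(0.2241 × -1.1712) = 0.7692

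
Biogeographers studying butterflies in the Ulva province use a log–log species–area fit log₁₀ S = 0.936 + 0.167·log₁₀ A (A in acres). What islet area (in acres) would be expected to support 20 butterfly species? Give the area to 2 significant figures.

150 acres

20 = 8.63 × A^0.167  ⇒  A^0.167 = 20/8.63 = 2.318
ln A = ln(2.318) / 0.167 = 0.8405 / 0.167 = 5.0330
A = e^5.0330 ≈ 153.4 acres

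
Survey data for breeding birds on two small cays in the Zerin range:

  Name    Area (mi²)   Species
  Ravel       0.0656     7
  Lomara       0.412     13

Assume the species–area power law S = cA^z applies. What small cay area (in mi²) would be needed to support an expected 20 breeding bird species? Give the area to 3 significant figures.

z = ln(13/7) / ln(0.412/0.0656) = 0.6190 / 1.8374 = 0.3369
c = 7 / 0.0656^0.3369 = 7 / 0.3994 = 17.53
A = (20/17.53)^(1/0.3369) ⇒ ln A = ln(1.141)/0.3369 = 0.3919
A = e^0.3919 ≈ 1.48 mi²

1.48 mi²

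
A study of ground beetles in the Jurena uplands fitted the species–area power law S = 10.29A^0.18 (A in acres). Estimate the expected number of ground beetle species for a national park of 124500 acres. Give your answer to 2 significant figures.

S = 10.29 × 124500^0.18
ln S = ln 10.29 + 0.18 × ln 124500 = 2.3312 + 0.18 × 11.7321 = 4.4429
S = e^4.4429 ≈ 85.02

85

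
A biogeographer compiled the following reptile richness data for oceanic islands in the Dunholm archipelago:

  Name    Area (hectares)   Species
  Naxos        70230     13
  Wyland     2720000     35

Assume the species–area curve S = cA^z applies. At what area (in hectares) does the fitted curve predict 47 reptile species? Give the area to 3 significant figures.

8080000 hectares

z = ln(35/13) / ln(2720000/70230) = 0.9904 / 3.6566 = 0.2709
c = 13 / 70230^0.2709 = 13 / 20.54 = 0.6328
A = (47/0.6328)^(1/0.2709) ⇒ ln A = ln(74.27)/0.2709 = 15.9046
A = e^15.9046 ≈ 8077234 hectares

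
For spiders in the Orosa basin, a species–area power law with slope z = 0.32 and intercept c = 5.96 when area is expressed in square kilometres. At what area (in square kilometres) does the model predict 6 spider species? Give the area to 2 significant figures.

6 = 5.96 × A^0.32  ⇒  A^0.32 = 6/5.96 = 1.007
ln A = ln(1.007) / 0.32 = 0.0067 / 0.32 = 0.0209
A = e^0.0209 ≈ 1.021 square kilometres

1.0 square kilometres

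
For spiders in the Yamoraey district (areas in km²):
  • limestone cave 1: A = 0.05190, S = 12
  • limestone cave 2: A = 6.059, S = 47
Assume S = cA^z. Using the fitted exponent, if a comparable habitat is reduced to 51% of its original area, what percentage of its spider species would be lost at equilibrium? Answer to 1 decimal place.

z = ln(47/12) / ln(6.059/0.0519) = 1.3652 / 4.7600 = 0.2868
S_new/S_old = (A_new/A_old)^z = 0.51^0.2868 = exp(0.2868 × -0.6733) = 0.8244
Fraction lost = 1 − 0.8244 = 0.1756

17.6%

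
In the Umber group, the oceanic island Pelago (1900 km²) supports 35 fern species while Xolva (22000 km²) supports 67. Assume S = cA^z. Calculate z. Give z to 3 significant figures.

0.265

Taking logs: ln S = ln c + z ln A, so z = (ln S₂ − ln S₁)/(ln A₂ − ln A₁).
z = ln(67/35) / ln(22000/1900) = ln(1.914) / ln(11.58) = 0.6493 / 2.4492 = 0.2651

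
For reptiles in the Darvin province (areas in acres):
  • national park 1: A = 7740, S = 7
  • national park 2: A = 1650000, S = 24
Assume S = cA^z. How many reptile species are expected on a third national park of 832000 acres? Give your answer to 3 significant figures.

z = ln(24/7) / ln(1650000/7740) = 1.2321 / 5.3621 = 0.2298
c = 7 / 7740^0.2298 = 7 / 7.827 = 0.8944
S₃ = 0.8944 × 832000^0.2298 = 0.8944 × 22.93 ≈ 20.51

20.5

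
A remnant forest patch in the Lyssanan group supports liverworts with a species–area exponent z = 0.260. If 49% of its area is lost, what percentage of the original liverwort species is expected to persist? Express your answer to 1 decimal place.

83.9%

S_new/S_old = (A_new/A_old)^z = 0.51^0.26
= exp(0.26 × ln 0.51) = exp(0.26 × -0.6733) = exp(-0.1751) ≈ 0.8394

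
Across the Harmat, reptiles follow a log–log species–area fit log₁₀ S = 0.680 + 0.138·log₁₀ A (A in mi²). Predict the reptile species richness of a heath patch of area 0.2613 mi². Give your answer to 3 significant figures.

3.98

S = 4.786 × 0.2613^0.138 = 4.786 × 0.8309 ≈ 3.977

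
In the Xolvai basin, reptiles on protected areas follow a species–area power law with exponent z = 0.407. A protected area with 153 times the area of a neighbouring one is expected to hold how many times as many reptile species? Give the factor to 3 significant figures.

7.75

S₂/S₁ = (A₂/A₁)^z = 153^0.407
ln(S₂/S₁) = 0.407 × ln 153 = 0.407 × 5.0304 = 2.0474
S₂/S₁ = e^2.0474 ≈ 7.748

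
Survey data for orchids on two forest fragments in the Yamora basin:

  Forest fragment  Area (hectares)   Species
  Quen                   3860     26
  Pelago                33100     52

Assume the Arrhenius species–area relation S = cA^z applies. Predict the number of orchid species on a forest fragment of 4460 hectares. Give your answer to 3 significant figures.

z = ln(52/26) / ln(33100/3860) = 0.6931 / 2.1489 = 0.3226
c = 26 / 3860^0.3226 = 26 / 14.35 = 1.812
S₃ = 1.812 × 4460^0.3226 = 1.812 × 15.04 ≈ 27.24

27.2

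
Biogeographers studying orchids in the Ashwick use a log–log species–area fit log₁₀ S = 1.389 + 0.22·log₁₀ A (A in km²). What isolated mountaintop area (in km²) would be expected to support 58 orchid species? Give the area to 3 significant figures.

58 = 24.49 × A^0.22  ⇒  A^0.22 = 58/24.49 = 2.368
ln A = ln(2.368) / 0.22 = 0.8622 / 0.22 = 3.9189
A = e^3.9189 ≈ 50.34 km²

50.3 km²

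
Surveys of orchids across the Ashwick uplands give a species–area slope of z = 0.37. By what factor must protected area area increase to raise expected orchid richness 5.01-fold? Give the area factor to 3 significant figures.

77.9

(A₂/A₁)^0.37 = 5.01, so A₂/A₁ = 5.01^(1/0.37) = 5.01^2.703
ln(A₂/A₁) = ln 5.01 / 0.37 = 1.6114 / 0.37 = 4.3552
A₂/A₁ = e^4.3552 ≈ 77.88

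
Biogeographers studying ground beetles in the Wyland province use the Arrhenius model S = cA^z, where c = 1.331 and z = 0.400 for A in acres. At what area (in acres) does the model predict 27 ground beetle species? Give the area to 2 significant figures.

27 = 1.331 × A^0.4  ⇒  A^0.4 = 27/1.331 = 20.29
ln A = ln(20.29) / 0.4 = 3.0099 / 0.4 = 7.5248
A = e^7.5248 ≈ 1853 acres

1900 acres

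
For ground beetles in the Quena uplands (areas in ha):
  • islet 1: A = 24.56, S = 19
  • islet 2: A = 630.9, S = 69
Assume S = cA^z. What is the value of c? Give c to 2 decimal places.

5.33

z = ln(S₂/S₁) / ln(A₂/A₁) = ln(69/19) / ln(630.9/24.56) = 1.2897 / 3.2460 = 0.3973
c = S₁ / A₁^z = 19 / 24.56^0.3973 = 19 / 3.567 = 5.326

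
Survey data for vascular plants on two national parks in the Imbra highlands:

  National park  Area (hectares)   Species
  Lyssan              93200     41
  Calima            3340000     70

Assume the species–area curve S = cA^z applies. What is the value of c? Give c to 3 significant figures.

7.41

z = ln(S₂/S₁) / ln(A₂/A₁) = ln(70/41) / ln(3340000/93200) = 0.5349 / 3.5790 = 0.1495
c = S₁ / A₁^z = 41 / 93200^0.1495 = 41 / 5.53 = 7.414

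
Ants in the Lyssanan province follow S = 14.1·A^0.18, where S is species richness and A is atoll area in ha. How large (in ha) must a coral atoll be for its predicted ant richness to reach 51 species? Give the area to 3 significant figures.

1260 ha

51 = 14.1 × A^0.18  ⇒  A^0.18 = 51/14.1 = 3.617
ln A = ln(3.617) / 0.18 = 1.2857 / 0.18 = 7.1425
A = e^7.1425 ≈ 1265 ha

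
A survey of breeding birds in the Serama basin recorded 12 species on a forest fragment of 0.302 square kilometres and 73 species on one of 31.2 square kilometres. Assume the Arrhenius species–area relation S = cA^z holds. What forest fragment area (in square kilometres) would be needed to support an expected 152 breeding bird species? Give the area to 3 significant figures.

z = ln(73/12) / ln(31.2/0.302) = 1.8056 / 4.6377 = 0.3893
c = 12 / 0.302^0.3893 = 12 / 0.6274 = 19.13
A = (152/19.13)^(1/0.3893) ⇒ ln A = ln(7.947)/0.3893 = 5.3243
A = e^5.3243 ≈ 205.3 square kilometres

205 square kilometres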